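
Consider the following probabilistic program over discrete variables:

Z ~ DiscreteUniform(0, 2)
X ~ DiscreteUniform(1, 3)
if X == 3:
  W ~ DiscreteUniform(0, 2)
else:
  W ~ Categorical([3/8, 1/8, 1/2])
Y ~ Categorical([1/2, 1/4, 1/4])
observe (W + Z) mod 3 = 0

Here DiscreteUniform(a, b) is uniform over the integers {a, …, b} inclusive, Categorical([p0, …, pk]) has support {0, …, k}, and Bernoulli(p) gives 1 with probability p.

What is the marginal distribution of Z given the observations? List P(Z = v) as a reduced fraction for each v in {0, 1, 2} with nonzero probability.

Enumerate traces; 27 have nonzero weight after conditioning:
  (Z=0, X=1, W=0, Y=0) weight 1/48
  (Z=0, X=1, W=0, Y=1) weight 1/96
  (Z=0, X=1, W=0, Y=2) weight 1/96
  (Z=0, X=2, W=0, Y=0) weight 1/48
  (Z=0, X=2, W=0, Y=1) weight 1/96
  (Z=0, X=2, W=0, Y=2) weight 1/96
  (Z=0, X=3, W=0, Y=0) weight 1/54
  (Z=0, X=3, W=0, Y=1) weight 1/108
  (Z=1, X=1, W=2, Y=0) weight 1/36
  (Z=2, X=1, W=1, Y=0) weight 1/144
  … 17 more
Group by Z:
  weight(Z=0) = 13/108
  weight(Z=1) = 4/27
  weight(Z=2) = 7/108
Total weight = 13/108 + 4/27 + 7/108 = 1/3
P(Z=0 | obs) = 13/108 / 1/3 = 13/36
P(Z=1 | obs) = 4/27 / 1/3 = 4/9
P(Z=2 | obs) = 7/108 / 1/3 = 7/36

P(Z=0) = 13/36, P(Z=1) = 4/9, P(Z=2) = 7/36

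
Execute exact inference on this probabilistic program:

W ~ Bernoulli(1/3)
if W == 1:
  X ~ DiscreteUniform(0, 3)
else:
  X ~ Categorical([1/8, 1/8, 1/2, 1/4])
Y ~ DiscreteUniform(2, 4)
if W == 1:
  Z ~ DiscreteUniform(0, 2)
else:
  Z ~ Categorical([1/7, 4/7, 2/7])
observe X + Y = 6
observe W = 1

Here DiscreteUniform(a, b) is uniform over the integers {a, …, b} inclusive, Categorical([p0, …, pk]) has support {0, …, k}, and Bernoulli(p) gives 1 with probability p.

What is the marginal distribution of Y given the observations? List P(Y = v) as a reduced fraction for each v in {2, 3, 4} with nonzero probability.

Enumerate traces; 6 have nonzero weight after conditioning:
  (W=1, X=2, Y=4, Z=0) weight 1/108
  (W=1, X=2, Y=4, Z=1) weight 1/108
  (W=1, X=2, Y=4, Z=2) weight 1/108
  (W=1, X=3, Y=3, Z=0) weight 1/108
  (W=1, X=3, Y=3, Z=1) weight 1/108
  (W=1, X=3, Y=3, Z=2) weight 1/108
Group by Y:
  weight(Y=3) = 1/36
  weight(Y=4) = 1/36
Total weight = 1/36 + 1/36 = 1/18
P(Y=3 | obs) = 1/36 / 1/18 = 1/2
P(Y=4 | obs) = 1/36 / 1/18 = 1/2

P(Y=3) = 1/2, P(Y=4) = 1/2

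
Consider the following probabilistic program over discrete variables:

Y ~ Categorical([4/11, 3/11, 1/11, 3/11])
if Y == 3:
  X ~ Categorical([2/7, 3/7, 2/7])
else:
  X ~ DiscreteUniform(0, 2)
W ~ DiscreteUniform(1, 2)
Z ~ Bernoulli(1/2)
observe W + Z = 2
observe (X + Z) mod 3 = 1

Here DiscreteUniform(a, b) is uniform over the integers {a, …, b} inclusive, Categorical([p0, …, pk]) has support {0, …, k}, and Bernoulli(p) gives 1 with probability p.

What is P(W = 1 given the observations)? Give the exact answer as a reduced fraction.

Enumerate traces; 8 have nonzero weight after conditioning:
  (Y=0, X=0, W=1, Z=1) weight 1/33
  (Y=0, X=1, W=2, Z=0) weight 1/33
  (Y=1, X=0, W=1, Z=1) weight 1/44
  (Y=1, X=1, W=2, Z=0) weight 1/44
  (Y=2, X=0, W=1, Z=1) weight 1/132
  (Y=2, X=1, W=2, Z=0) weight 1/132
  (Y=3, X=0, W=1, Z=1) weight 3/154
  (Y=3, X=1, W=2, Z=0) weight 9/308
Group by W:
  weight(W=1) = 37/462
  weight(W=2) = 83/924
Total weight = 37/462 + 83/924 = 157/924
P(W=1 | obs) = 37/462 / 157/924 = 74/157
P(W=2 | obs) = 83/924 / 157/924 = 83/157

P(W = 1 | obs) = 74/157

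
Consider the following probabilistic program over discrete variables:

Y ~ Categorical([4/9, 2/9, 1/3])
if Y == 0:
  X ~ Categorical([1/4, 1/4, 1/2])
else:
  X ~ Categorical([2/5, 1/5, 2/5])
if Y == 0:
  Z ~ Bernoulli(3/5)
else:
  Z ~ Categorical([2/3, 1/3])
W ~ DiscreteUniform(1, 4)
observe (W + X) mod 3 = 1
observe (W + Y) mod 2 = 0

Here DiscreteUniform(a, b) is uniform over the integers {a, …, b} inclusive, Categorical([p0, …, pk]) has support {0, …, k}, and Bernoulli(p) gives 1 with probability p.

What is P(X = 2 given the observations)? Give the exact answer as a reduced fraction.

Enumerate traces; 12 have nonzero weight after conditioning:
  (Y=0, X=0, Z=0, W=4) weight 1/90
  (Y=0, X=0, Z=1, W=4) weight 1/60
  (Y=0, X=2, Z=0, W=2) weight 1/45
  (Y=0, X=2, Z=1, W=2) weight 1/30
  (Y=1, X=0, Z=0, W=1) weight 2/135
  (Y=1, X=0, Z=1, W=1) weight 1/135
  (Y=1, X=1, Z=0, W=3) weight 1/135
  (Y=1, X=1, Z=1, W=3) weight 1/270
  … 4 more
Group by X:
  weight(X=0) = 1/12
  weight(X=1) = 1/90
  weight(X=2) = 4/45
Total weight = 1/12 + 1/90 + 4/45 = 11/60
P(X=0 | obs) = 1/12 / 11/60 = 5/11
P(X=1 | obs) = 1/90 / 11/60 = 2/33
P(X=2 | obs) = 4/45 / 11/60 = 16/33

P(X = 2 | obs) = 16/33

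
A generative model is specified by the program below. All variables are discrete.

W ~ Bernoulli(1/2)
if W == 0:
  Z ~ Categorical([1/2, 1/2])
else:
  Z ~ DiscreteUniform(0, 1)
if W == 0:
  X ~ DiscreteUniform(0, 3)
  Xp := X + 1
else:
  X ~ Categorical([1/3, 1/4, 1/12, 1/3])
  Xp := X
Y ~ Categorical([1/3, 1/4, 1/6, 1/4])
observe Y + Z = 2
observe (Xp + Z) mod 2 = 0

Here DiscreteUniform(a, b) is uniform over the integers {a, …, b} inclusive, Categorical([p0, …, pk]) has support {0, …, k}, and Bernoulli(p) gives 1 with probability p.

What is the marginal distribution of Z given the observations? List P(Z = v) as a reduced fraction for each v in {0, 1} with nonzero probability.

P(Z=0) = 22/61, P(Z=1) = 39/61

Enumerate traces; 8 have nonzero weight after conditioning:
  (W=0, Z=0, X=1, Y=2) weight 1/96
  (W=0, Z=0, X=3, Y=2) weight 1/96
  (W=0, Z=1, X=0, Y=1) weight 1/64
  (W=0, Z=1, X=2, Y=1) weight 1/64
  (W=1, Z=0, X=0, Y=2) weight 1/72
  (W=1, Z=0, X=2, Y=2) weight 1/288
  (W=1, Z=1, X=1, Y=1) weight 1/64
  (W=1, Z=1, X=3, Y=1) weight 1/48
Group by Z:
  weight(Z=0) = 11/288
  weight(Z=1) = 13/192
Total weight = 11/288 + 13/192 = 61/576
P(Z=0 | obs) = 11/288 / 61/576 = 22/61
P(Z=1 | obs) = 13/192 / 61/576 = 39/61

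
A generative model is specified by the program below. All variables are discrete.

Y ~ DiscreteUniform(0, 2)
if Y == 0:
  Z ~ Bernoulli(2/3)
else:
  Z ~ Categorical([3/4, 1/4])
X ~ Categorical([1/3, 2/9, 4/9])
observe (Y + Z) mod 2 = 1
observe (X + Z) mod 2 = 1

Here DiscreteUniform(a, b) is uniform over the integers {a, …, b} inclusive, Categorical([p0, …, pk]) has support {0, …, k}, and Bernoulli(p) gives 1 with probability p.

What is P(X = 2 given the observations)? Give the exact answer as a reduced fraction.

Enumerate traces; 5 have nonzero weight after conditioning:
  (Y=0, Z=1, X=0) weight 2/27
  (Y=0, Z=1, X=2) weight 8/81
  (Y=1, Z=0, X=1) weight 1/18
  (Y=2, Z=1, X=0) weight 1/36
  (Y=2, Z=1, X=2) weight 1/27
Group by X:
  weight(X=0) = 11/108
  weight(X=1) = 1/18
  weight(X=2) = 11/81
Total weight = 11/108 + 1/18 + 11/81 = 95/324
P(X=0 | obs) = 11/108 / 95/324 = 33/95
P(X=1 | obs) = 1/18 / 95/324 = 18/95
P(X=2 | obs) = 11/81 / 95/324 = 44/95

P(X = 2 | obs) = 44/95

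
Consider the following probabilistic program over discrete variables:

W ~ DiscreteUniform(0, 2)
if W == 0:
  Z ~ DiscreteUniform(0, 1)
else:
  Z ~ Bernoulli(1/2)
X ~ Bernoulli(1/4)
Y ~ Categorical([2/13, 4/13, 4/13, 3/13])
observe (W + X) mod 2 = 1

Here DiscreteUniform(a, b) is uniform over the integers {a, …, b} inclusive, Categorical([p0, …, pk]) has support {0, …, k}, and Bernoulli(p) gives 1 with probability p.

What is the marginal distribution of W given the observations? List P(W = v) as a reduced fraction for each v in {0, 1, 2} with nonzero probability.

Enumerate traces; 24 have nonzero weight after conditioning:
  (W=0, Z=0, X=1, Y=0) weight 1/156
  (W=0, Z=0, X=1, Y=1) weight 1/78
  (W=0, Z=0, X=1, Y=2) weight 1/78
  (W=0, Z=0, X=1, Y=3) weight 1/104
  (W=0, Z=1, X=1, Y=0) weight 1/156
  (W=0, Z=1, X=1, Y=1) weight 1/78
  (W=0, Z=1, X=1, Y=2) weight 1/78
  (W=0, Z=1, X=1, Y=3) weight 1/104
  (W=1, Z=0, X=0, Y=0) weight 1/52
  (W=2, Z=0, X=1, Y=0) weight 1/156
  … 14 more
Group by W:
  weight(W=0) = 1/12
  weight(W=1) = 1/4
  weight(W=2) = 1/12
Total weight = 1/12 + 1/4 + 1/12 = 5/12
P(W=0 | obs) = 1/12 / 5/12 = 1/5
P(W=1 | obs) = 1/4 / 5/12 = 3/5
P(W=2 | obs) = 1/12 / 5/12 = 1/5

P(W=0) = 1/5, P(W=1) = 3/5, P(W=2) = 1/5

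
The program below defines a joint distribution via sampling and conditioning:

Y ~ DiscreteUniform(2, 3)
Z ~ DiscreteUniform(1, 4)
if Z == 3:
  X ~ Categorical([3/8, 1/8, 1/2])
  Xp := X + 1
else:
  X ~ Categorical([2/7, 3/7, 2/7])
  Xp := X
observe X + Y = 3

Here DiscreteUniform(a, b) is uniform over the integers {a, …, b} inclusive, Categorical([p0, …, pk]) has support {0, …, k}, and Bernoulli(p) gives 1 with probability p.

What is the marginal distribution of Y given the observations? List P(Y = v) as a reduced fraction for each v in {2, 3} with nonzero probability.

Enumerate traces; 8 have nonzero weight after conditioning:
  (Y=2, Z=1, X=1) weight 3/56
  (Y=2, Z=2, X=1) weight 3/56
  (Y=2, Z=3, X=1) weight 1/64
  (Y=2, Z=4, X=1) weight 3/56
  (Y=3, Z=1, X=0) weight 1/28
  (Y=3, Z=2, X=0) weight 1/28
  (Y=3, Z=3, X=0) weight 3/64
  (Y=3, Z=4, X=0) weight 1/28
Group by Y:
  weight(Y=2) = 79/448
  weight(Y=3) = 69/448
Total weight = 79/448 + 69/448 = 37/112
P(Y=2 | obs) = 79/448 / 37/112 = 79/148
P(Y=3 | obs) = 69/448 / 37/112 = 69/148

P(Y=2) = 79/148, P(Y=3) = 69/148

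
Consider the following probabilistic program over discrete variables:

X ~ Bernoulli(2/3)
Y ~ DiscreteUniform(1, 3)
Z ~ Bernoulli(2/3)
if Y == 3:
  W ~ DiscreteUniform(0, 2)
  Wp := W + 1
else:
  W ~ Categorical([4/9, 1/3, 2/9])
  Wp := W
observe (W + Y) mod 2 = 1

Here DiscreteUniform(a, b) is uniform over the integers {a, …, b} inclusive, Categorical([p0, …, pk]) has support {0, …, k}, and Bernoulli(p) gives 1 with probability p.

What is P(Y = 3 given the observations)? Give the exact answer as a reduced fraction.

P(Y = 3 | obs) = 2/5

Enumerate traces; 20 have nonzero weight after conditioning:
  (X=0, Y=1, Z=0, W=0) weight 4/243
  (X=0, Y=1, Z=0, W=2) weight 2/243
  (X=0, Y=1, Z=1, W=0) weight 8/243
  (X=0, Y=1, Z=1, W=2) weight 4/243
  (X=0, Y=2, Z=0, W=1) weight 1/81
  (X=0, Y=2, Z=1, W=1) weight 2/81
  (X=0, Y=3, Z=0, W=0) weight 1/81
  (X=0, Y=3, Z=0, W=2) weight 1/81
  … 12 more
Group by Y:
  weight(Y=1) = 2/9
  weight(Y=2) = 1/9
  weight(Y=3) = 2/9
Total weight = 2/9 + 1/9 + 2/9 = 5/9
P(Y=1 | obs) = 2/9 / 5/9 = 2/5
P(Y=2 | obs) = 1/9 / 5/9 = 1/5
P(Y=3 | obs) = 2/9 / 5/9 = 2/5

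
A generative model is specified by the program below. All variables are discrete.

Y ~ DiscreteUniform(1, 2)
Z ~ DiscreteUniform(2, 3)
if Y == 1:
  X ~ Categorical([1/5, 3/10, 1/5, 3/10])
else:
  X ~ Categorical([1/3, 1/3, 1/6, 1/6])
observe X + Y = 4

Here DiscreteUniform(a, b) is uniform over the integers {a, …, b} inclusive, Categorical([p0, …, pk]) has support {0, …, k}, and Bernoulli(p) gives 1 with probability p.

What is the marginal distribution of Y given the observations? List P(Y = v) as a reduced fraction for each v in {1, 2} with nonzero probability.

P(Y=1) = 9/14, P(Y=2) = 5/14

Enumerate traces; 4 have nonzero weight after conditioning:
  (Y=1, Z=2, X=3) weight 3/40
  (Y=1, Z=3, X=3) weight 3/40
  (Y=2, Z=2, X=2) weight 1/24
  (Y=2, Z=3, X=2) weight 1/24
Group by Y:
  weight(Y=1) = 3/20
  weight(Y=2) = 1/12
Total weight = 3/20 + 1/12 = 7/30
P(Y=1 | obs) = 3/20 / 7/30 = 9/14
P(Y=2 | obs) = 1/12 / 7/30 = 5/14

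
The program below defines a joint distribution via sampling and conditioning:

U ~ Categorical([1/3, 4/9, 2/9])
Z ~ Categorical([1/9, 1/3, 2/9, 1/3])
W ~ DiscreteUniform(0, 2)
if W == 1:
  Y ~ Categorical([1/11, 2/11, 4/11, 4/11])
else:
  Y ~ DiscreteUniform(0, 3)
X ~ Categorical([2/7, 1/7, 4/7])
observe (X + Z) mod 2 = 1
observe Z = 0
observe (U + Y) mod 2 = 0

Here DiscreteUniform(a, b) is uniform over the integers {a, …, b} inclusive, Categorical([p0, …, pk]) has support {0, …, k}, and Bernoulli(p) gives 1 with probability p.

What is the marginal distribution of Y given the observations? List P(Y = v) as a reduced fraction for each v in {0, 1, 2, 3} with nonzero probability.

P(Y=0) = 65/296, P(Y=1) = 15/74, P(Y=2) = 95/296, P(Y=3) = 19/74

Enumerate traces; 18 have nonzero weight after conditioning:
  (U=0, Z=0, W=0, Y=0, X=1) weight 1/2268
  (U=0, Z=0, W=0, Y=2, X=1) weight 1/2268
  (U=0, Z=0, W=1, Y=0, X=1) weight 1/6237
  (U=0, Z=0, W=1, Y=2, X=1) weight 4/6237
  (U=0, Z=0, W=2, Y=0, X=1) weight 1/2268
  (U=0, Z=0, W=2, Y=2, X=1) weight 1/2268
  (U=1, Z=0, W=0, Y=1, X=1) weight 1/1701
  (U=1, Z=0, W=0, Y=3, X=1) weight 1/1701
  … 10 more
Group by Y:
  weight(Y=0) = 65/37422
  weight(Y=1) = 10/6237
  weight(Y=2) = 95/37422
  weight(Y=3) = 38/18711
Total weight = 65/37422 + 10/6237 + 95/37422 + 38/18711 = 148/18711
P(Y=0 | obs) = 65/37422 / 148/18711 = 65/296
P(Y=1 | obs) = 10/6237 / 148/18711 = 15/74
P(Y=2 | obs) = 95/37422 / 148/18711 = 95/296
P(Y=3 | obs) = 38/18711 / 148/18711 = 19/74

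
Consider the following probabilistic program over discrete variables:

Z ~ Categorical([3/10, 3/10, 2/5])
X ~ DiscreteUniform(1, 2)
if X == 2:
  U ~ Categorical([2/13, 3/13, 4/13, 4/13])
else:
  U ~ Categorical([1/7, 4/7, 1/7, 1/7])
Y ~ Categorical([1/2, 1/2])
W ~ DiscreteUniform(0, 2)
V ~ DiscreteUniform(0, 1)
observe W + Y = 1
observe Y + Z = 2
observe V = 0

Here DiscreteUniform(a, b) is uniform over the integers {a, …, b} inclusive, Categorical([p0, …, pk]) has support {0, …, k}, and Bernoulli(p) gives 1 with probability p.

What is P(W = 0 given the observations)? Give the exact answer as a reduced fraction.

P(W = 0 | obs) = 3/7

Enumerate traces; 16 have nonzero weight after conditioning:
  (Z=1, X=1, U=0, Y=1, W=0, V=0) weight 1/560
  (Z=1, X=1, U=1, Y=1, W=0, V=0) weight 1/140
  (Z=1, X=1, U=2, Y=1, W=0, V=0) weight 1/560
  (Z=1, X=1, U=3, Y=1, W=0, V=0) weight 1/560
  (Z=1, X=2, U=0, Y=1, W=0, V=0) weight 1/520
  (Z=1, X=2, U=1, Y=1, W=0, V=0) weight 3/1040
  (Z=1, X=2, U=2, Y=1, W=0, V=0) weight 1/260
  (Z=1, X=2, U=3, Y=1, W=0, V=0) weight 1/260
  (Z=2, X=1, U=0, Y=0, W=1, V=0) weight 1/420
  … 7 more
Group by W:
  weight(W=0) = 1/40
  weight(W=1) = 1/30
Total weight = 1/40 + 1/30 = 7/120
P(W=0 | obs) = 1/40 / 7/120 = 3/7
P(W=1 | obs) = 1/30 / 7/120 = 4/7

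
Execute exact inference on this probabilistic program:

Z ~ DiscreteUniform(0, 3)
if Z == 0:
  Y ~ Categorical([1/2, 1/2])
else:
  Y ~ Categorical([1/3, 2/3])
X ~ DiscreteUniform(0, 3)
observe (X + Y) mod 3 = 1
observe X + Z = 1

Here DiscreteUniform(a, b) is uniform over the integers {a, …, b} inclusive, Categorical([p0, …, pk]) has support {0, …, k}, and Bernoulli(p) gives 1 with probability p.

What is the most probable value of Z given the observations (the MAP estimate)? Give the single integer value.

argmax_v P(Z = v | obs) = 1

Enumerate traces; 2 have nonzero weight after conditioning:
  (Z=0, Y=0, X=1) weight 1/32
  (Z=1, Y=1, X=0) weight 1/24
Group by Z:
  weight(Z=0) = 1/32
  weight(Z=1) = 1/24
Total weight = 1/32 + 1/24 = 7/96
P(Z=0 | obs) = 1/32 / 7/96 = 3/7
P(Z=1 | obs) = 1/24 / 7/96 = 4/7
argmax = 1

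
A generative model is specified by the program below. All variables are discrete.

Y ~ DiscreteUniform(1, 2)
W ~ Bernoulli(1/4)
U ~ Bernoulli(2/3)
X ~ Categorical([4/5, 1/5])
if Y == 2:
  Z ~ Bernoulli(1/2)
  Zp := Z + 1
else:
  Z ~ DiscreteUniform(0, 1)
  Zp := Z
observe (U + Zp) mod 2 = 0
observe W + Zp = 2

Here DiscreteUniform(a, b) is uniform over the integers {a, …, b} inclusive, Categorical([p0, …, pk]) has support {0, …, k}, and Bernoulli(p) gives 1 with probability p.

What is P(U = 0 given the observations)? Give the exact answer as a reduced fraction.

P(U = 0 | obs) = 3/7

Enumerate traces; 6 have nonzero weight after conditioning:
  (Y=1, W=1, U=1, X=0, Z=1) weight 1/30
  (Y=1, W=1, U=1, X=1, Z=1) weight 1/120
  (Y=2, W=0, U=0, X=0, Z=1) weight 1/20
  (Y=2, W=0, U=0, X=1, Z=1) weight 1/80
  (Y=2, W=1, U=1, X=0, Z=0) weight 1/30
  (Y=2, W=1, U=1, X=1, Z=0) weight 1/120
Group by U:
  weight(U=0) = 1/16
  weight(U=1) = 1/12
Total weight = 1/16 + 1/12 = 7/48
P(U=0 | obs) = 1/16 / 7/48 = 3/7
P(U=1 | obs) = 1/12 / 7/48 = 4/7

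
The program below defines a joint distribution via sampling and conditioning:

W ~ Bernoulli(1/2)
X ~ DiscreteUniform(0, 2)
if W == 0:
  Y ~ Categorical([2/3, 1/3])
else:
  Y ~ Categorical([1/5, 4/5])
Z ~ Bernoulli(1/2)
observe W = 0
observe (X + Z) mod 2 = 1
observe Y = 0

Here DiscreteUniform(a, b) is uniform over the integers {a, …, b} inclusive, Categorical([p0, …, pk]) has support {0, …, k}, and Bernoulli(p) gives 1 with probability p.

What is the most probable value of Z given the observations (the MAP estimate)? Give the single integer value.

Enumerate traces; 3 have nonzero weight after conditioning:
  (W=0, X=0, Y=0, Z=1) weight 1/18
  (W=0, X=1, Y=0, Z=0) weight 1/18
  (W=0, X=2, Y=0, Z=1) weight 1/18
Group by Z:
  weight(Z=0) = 1/18
  weight(Z=1) = 1/9
Total weight = 1/18 + 1/9 = 1/6
P(Z=0 | obs) = 1/18 / 1/6 = 1/3
P(Z=1 | obs) = 1/9 / 1/6 = 2/3
argmax = 1

argmax_v P(Z = v | obs) = 1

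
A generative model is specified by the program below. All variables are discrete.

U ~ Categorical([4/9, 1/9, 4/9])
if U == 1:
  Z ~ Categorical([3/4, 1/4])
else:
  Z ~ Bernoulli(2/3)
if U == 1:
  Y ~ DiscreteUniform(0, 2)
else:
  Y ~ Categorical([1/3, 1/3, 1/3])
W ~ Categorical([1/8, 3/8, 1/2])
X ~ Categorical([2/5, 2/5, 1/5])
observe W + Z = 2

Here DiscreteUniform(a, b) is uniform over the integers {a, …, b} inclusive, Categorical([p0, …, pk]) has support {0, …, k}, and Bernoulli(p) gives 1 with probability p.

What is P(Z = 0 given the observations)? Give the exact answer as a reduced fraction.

P(Z = 0 | obs) = 164/365

Enumerate traces; 54 have nonzero weight after conditioning:
  (U=0, Z=0, Y=0, W=2, X=0) weight 4/405
  (U=0, Z=0, Y=0, W=2, X=1) weight 4/405
  (U=0, Z=0, Y=0, W=2, X=2) weight 2/405
  (U=0, Z=0, Y=1, W=2, X=0) weight 4/405
  (U=0, Z=0, Y=1, W=2, X=1) weight 4/405
  (U=0, Z=0, Y=1, W=2, X=2) weight 2/405
  (U=0, Z=0, Y=2, W=2, X=0) weight 4/405
  (U=0, Z=0, Y=2, W=2, X=1) weight 4/405
  (U=0, Z=1, Y=0, W=1, X=0) weight 2/135
  … 45 more
Group by Z:
  weight(Z=0) = 41/216
  weight(Z=1) = 67/288
Total weight = 41/216 + 67/288 = 365/864
P(Z=0 | obs) = 41/216 / 365/864 = 164/365
P(Z=1 | obs) = 67/288 / 365/864 = 201/365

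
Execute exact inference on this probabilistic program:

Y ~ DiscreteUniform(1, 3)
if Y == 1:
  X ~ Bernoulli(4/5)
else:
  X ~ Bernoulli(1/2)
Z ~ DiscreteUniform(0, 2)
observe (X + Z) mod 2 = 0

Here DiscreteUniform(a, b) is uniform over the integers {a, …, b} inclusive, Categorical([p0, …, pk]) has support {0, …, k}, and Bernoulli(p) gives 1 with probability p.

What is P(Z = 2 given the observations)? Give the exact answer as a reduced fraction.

Enumerate traces; 9 have nonzero weight after conditioning:
  (Y=1, X=0, Z=0) weight 1/45
  (Y=1, X=0, Z=2) weight 1/45
  (Y=1, X=1, Z=1) weight 4/45
  (Y=2, X=0, Z=0) weight 1/18
  (Y=2, X=0, Z=2) weight 1/18
  (Y=2, X=1, Z=1) weight 1/18
  (Y=3, X=0, Z=0) weight 1/18
  (Y=3, X=0, Z=2) weight 1/18
  … 1 more
Group by Z:
  weight(Z=0) = 2/15
  weight(Z=1) = 1/5
  weight(Z=2) = 2/15
Total weight = 2/15 + 1/5 + 2/15 = 7/15
P(Z=0 | obs) = 2/15 / 7/15 = 2/7
P(Z=1 | obs) = 1/5 / 7/15 = 3/7
P(Z=2 | obs) = 2/15 / 7/15 = 2/7

P(Z = 2 | obs) = 2/7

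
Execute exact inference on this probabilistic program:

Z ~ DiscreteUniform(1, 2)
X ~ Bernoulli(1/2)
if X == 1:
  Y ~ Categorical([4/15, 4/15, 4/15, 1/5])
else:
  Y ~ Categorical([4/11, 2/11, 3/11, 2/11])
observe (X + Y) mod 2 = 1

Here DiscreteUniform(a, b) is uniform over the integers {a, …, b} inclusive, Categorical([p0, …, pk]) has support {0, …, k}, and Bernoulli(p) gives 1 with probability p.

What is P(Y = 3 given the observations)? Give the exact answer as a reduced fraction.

Enumerate traces; 8 have nonzero weight after conditioning:
  (Z=1, X=0, Y=1) weight 1/22
  (Z=1, X=0, Y=3) weight 1/22
  (Z=1, X=1, Y=0) weight 1/15
  (Z=1, X=1, Y=2) weight 1/15
  (Z=2, X=0, Y=1) weight 1/22
  (Z=2, X=0, Y=3) weight 1/22
  (Z=2, X=1, Y=0) weight 1/15
  (Z=2, X=1, Y=2) weight 1/15
Group by Y:
  weight(Y=0) = 2/15
  weight(Y=1) = 1/11
  weight(Y=2) = 2/15
  weight(Y=3) = 1/11
Total weight = 2/15 + 1/11 + 2/15 + 1/11 = 74/165
P(Y=0 | obs) = 2/15 / 74/165 = 11/37
P(Y=1 | obs) = 1/11 / 74/165 = 15/74
P(Y=2 | obs) = 2/15 / 74/165 = 11/37
P(Y=3 | obs) = 1/11 / 74/165 = 15/74

P(Y = 3 | obs) = 15/74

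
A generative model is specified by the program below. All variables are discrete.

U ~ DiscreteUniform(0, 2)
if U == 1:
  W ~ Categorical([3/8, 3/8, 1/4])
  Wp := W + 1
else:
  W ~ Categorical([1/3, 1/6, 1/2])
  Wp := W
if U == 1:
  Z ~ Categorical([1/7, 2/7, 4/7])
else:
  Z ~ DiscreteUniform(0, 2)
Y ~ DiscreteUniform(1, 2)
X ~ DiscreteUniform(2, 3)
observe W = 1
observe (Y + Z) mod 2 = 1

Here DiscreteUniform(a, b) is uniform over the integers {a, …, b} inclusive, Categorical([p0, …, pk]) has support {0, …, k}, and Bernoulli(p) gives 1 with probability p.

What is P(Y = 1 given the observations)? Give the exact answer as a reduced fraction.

Enumerate traces; 18 have nonzero weight after conditioning:
  (U=0, W=1, Z=0, Y=1, X=2) weight 1/216
  (U=0, W=1, Z=0, Y=1, X=3) weight 1/216
  (U=0, W=1, Z=1, Y=2, X=2) weight 1/216
  (U=0, W=1, Z=1, Y=2, X=3) weight 1/216
  (U=0, W=1, Z=2, Y=1, X=2) weight 1/216
  (U=0, W=1, Z=2, Y=1, X=3) weight 1/216
  (U=1, W=1, Z=0, Y=1, X=2) weight 1/224
  (U=1, W=1, Z=0, Y=1, X=3) weight 1/224
  … 10 more
Group by Y:
  weight(Y=1) = 247/3024
  weight(Y=2) = 55/1512
Total weight = 247/3024 + 55/1512 = 17/144
P(Y=1 | obs) = 247/3024 / 17/144 = 247/357
P(Y=2 | obs) = 55/1512 / 17/144 = 110/357

P(Y = 1 | obs) = 247/357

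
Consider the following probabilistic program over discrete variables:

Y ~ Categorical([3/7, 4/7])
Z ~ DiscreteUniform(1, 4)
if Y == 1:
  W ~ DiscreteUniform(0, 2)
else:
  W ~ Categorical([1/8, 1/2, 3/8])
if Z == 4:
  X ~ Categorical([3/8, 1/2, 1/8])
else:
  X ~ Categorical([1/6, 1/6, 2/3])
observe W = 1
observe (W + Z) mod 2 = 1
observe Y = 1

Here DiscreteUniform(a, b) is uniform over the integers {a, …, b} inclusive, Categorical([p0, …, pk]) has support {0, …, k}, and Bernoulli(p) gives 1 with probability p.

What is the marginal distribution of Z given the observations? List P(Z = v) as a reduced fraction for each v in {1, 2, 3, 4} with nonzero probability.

Enumerate traces; 6 have nonzero weight after conditioning:
  (Y=1, Z=2, W=1, X=0) weight 1/126
  (Y=1, Z=2, W=1, X=1) weight 1/126
  (Y=1, Z=2, W=1, X=2) weight 2/63
  (Y=1, Z=4, W=1, X=0) weight 1/56
  (Y=1, Z=4, W=1, X=1) weight 1/42
  (Y=1, Z=4, W=1, X=2) weight 1/168
Group by Z:
  weight(Z=2) = 1/21
  weight(Z=4) = 1/21
Total weight = 1/21 + 1/21 = 2/21
P(Z=2 | obs) = 1/21 / 2/21 = 1/2
P(Z=4 | obs) = 1/21 / 2/21 = 1/2

P(Z=2) = 1/2, P(Z=4) = 1/2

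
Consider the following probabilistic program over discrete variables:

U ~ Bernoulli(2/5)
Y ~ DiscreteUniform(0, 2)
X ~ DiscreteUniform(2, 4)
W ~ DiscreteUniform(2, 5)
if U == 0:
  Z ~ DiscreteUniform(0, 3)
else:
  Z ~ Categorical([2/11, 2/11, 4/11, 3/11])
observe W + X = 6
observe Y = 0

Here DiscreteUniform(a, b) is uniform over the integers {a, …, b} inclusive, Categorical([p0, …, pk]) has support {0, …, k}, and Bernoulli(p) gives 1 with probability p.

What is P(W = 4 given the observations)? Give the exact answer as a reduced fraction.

P(W = 4 | obs) = 1/3

Enumerate traces; 24 have nonzero weight after conditioning:
  (U=0, Y=0, X=2, W=4, Z=0) weight 1/240
  (U=0, Y=0, X=2, W=4, Z=1) weight 1/240
  (U=0, Y=0, X=2, W=4, Z=2) weight 1/240
  (U=0, Y=0, X=2, W=4, Z=3) weight 1/240
  (U=0, Y=0, X=3, W=3, Z=0) weight 1/240
  (U=0, Y=0, X=3, W=3, Z=1) weight 1/240
  (U=0, Y=0, X=3, W=3, Z=2) weight 1/240
  (U=0, Y=0, X=3, W=3, Z=3) weight 1/240
  (U=0, Y=0, X=4, W=2, Z=0) weight 1/240
  … 15 more
Group by W:
  weight(W=2) = 1/36
  weight(W=3) = 1/36
  weight(W=4) = 1/36
Total weight = 1/36 + 1/36 + 1/36 = 1/12
P(W=2 | obs) = 1/36 / 1/12 = 1/3
P(W=3 | obs) = 1/36 / 1/12 = 1/3
P(W=4 | obs) = 1/36 / 1/12 = 1/3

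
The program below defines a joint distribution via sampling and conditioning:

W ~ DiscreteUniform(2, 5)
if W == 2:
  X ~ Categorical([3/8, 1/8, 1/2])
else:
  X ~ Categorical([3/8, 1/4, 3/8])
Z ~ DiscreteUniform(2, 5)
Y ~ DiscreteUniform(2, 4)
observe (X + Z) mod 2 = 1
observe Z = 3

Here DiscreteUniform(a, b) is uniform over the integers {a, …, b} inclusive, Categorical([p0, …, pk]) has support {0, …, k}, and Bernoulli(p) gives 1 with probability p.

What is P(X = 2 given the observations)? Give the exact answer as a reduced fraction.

Enumerate traces; 24 have nonzero weight after conditioning:
  (W=2, X=0, Z=3, Y=2) weight 1/128
  (W=2, X=0, Z=3, Y=3) weight 1/128
  (W=2, X=0, Z=3, Y=4) weight 1/128
  (W=2, X=2, Z=3, Y=2) weight 1/96
  (W=2, X=2, Z=3, Y=3) weight 1/96
  (W=2, X=2, Z=3, Y=4) weight 1/96
  (W=3, X=0, Z=3, Y=2) weight 1/128
  (W=3, X=0, Z=3, Y=3) weight 1/128
  … 16 more
Group by X:
  weight(X=0) = 3/32
  weight(X=2) = 13/128
Total weight = 3/32 + 13/128 = 25/128
P(X=0 | obs) = 3/32 / 25/128 = 12/25
P(X=2 | obs) = 13/128 / 25/128 = 13/25

P(X = 2 | obs) = 13/25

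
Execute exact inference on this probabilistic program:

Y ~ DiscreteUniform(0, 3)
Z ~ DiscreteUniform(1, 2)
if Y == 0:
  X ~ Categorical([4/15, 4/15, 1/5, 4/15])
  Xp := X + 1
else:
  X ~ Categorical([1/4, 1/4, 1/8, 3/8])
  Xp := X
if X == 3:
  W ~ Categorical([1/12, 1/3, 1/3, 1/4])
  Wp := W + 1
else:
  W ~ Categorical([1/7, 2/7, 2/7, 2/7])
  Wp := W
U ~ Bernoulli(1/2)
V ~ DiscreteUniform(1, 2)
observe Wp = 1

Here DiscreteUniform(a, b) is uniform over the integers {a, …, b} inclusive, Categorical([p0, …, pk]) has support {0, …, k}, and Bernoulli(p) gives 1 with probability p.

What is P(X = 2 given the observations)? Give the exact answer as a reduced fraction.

Enumerate traces; 128 have nonzero weight after conditioning:
  (Y=0, Z=1, X=0, W=1, U=0, V=1) weight 1/420
  (Y=0, Z=1, X=0, W=1, U=0, V=2) weight 1/420
  (Y=0, Z=1, X=0, W=1, U=1, V=1) weight 1/420
  (Y=0, Z=1, X=0, W=1, U=1, V=2) weight 1/420
  (Y=0, Z=1, X=1, W=1, U=0, V=1) weight 1/420
  (Y=0, Z=1, X=1, W=1, U=0, V=2) weight 1/420
  (Y=0, Z=1, X=1, W=1, U=1, V=1) weight 1/420
  (Y=0, Z=1, X=1, W=1, U=1, V=2) weight 1/420
  (Y=0, Z=1, X=2, W=1, U=0, V=1) weight 1/560
  (Y=0, Z=1, X=3, W=0, U=0, V=1) weight 1/1440
  … 118 more
Group by X:
  weight(X=0) = 61/840
  weight(X=1) = 61/840
  weight(X=2) = 23/560
  weight(X=3) = 167/5760
Total weight = 61/840 + 61/840 + 23/560 + 167/5760 = 8681/40320
P(X=0 | obs) = 61/840 / 8681/40320 = 2928/8681
P(X=1 | obs) = 61/840 / 8681/40320 = 2928/8681
P(X=2 | obs) = 23/560 / 8681/40320 = 1656/8681
P(X=3 | obs) = 167/5760 / 8681/40320 = 1169/8681

P(X = 2 | obs) = 1656/8681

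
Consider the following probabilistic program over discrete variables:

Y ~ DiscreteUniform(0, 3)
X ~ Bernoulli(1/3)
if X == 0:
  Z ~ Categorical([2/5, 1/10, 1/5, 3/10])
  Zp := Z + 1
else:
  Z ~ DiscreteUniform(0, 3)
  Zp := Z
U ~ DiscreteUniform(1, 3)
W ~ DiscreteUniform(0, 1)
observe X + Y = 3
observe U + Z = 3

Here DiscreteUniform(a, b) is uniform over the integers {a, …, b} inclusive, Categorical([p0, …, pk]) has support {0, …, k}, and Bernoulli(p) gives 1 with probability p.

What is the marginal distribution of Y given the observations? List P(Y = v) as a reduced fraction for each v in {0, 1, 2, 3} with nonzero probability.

Enumerate traces; 12 have nonzero weight after conditioning:
  (Y=2, X=1, Z=0, U=3, W=0) weight 1/288
  (Y=2, X=1, Z=0, U=3, W=1) weight 1/288
  (Y=2, X=1, Z=1, U=2, W=0) weight 1/288
  (Y=2, X=1, Z=1, U=2, W=1) weight 1/288
  (Y=2, X=1, Z=2, U=1, W=0) weight 1/288
  (Y=2, X=1, Z=2, U=1, W=1) weight 1/288
  (Y=3, X=0, Z=0, U=3, W=0) weight 1/90
  (Y=3, X=0, Z=0, U=3, W=1) weight 1/90
  … 4 more
Group by Y:
  weight(Y=2) = 1/48
  weight(Y=3) = 7/180
Total weight = 1/48 + 7/180 = 43/720
P(Y=2 | obs) = 1/48 / 43/720 = 15/43
P(Y=3 | obs) = 7/180 / 43/720 = 28/43

P(Y=2) = 15/43, P(Y=3) = 28/43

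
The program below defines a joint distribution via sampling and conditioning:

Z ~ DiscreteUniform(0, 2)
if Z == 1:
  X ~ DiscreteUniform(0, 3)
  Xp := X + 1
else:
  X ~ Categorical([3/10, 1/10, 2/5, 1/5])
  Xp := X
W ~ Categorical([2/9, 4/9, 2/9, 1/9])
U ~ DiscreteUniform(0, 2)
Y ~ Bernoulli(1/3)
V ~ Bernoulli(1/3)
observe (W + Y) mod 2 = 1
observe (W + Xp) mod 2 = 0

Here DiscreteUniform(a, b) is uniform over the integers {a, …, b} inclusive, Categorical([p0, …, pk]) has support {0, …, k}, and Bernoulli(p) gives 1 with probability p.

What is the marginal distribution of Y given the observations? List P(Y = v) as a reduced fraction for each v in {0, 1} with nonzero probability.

Enumerate traces; 144 have nonzero weight after conditioning:
  (Z=0, X=0, W=0, U=0, Y=1, V=0) weight 2/1215
  (Z=0, X=0, W=0, U=0, Y=1, V=1) weight 1/1215
  (Z=0, X=0, W=0, U=1, Y=1, V=0) weight 2/1215
  (Z=0, X=0, W=0, U=1, Y=1, V=1) weight 1/1215
  (Z=0, X=0, W=0, U=2, Y=1, V=0) weight 2/1215
  (Z=0, X=0, W=0, U=2, Y=1, V=1) weight 1/1215
  (Z=0, X=0, W=2, U=0, Y=1, V=0) weight 2/1215
  (Z=0, X=0, W=2, U=0, Y=1, V=1) weight 1/1215
  (Z=0, X=1, W=1, U=0, Y=0, V=0) weight 8/3645
  … 135 more
Group by Y:
  weight(Y=0) = 11/81
  weight(Y=1) = 38/405
Total weight = 11/81 + 38/405 = 31/135
P(Y=0 | obs) = 11/81 / 31/135 = 55/93
P(Y=1 | obs) = 38/405 / 31/135 = 38/93

P(Y=0) = 55/93, P(Y=1) = 38/93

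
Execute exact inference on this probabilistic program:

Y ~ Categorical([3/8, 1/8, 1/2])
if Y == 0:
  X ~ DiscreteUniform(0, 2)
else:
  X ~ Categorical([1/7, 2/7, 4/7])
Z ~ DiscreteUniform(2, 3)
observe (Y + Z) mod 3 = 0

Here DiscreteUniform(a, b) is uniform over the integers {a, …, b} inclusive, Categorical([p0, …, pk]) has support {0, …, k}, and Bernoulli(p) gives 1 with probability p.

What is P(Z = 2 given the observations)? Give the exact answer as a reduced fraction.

Enumerate traces; 6 have nonzero weight after conditioning:
  (Y=0, X=0, Z=3) weight 1/16
  (Y=0, X=1, Z=3) weight 1/16
  (Y=0, X=2, Z=3) weight 1/16
  (Y=1, X=0, Z=2) weight 1/112
  (Y=1, X=1, Z=2) weight 1/56
  (Y=1, X=2, Z=2) weight 1/28
Group by Z:
  weight(Z=2) = 1/16
  weight(Z=3) = 3/16
Total weight = 1/16 + 3/16 = 1/4
P(Z=2 | obs) = 1/16 / 1/4 = 1/4
P(Z=3 | obs) = 3/16 / 1/4 = 3/4

P(Z = 2 | obs) = 1/4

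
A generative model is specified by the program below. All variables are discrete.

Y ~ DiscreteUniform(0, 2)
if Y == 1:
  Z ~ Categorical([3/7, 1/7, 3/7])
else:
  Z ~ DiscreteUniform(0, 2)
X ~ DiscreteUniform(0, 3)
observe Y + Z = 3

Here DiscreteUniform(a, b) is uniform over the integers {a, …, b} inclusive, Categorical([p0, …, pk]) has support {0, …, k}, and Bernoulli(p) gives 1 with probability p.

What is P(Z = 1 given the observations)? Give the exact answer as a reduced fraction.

Enumerate traces; 8 have nonzero weight after conditioning:
  (Y=1, Z=2, X=0) weight 1/28
  (Y=1, Z=2, X=1) weight 1/28
  (Y=1, Z=2, X=2) weight 1/28
  (Y=1, Z=2, X=3) weight 1/28
  (Y=2, Z=1, X=0) weight 1/36
  (Y=2, Z=1, X=1) weight 1/36
  (Y=2, Z=1, X=2) weight 1/36
  (Y=2, Z=1, X=3) weight 1/36
Group by Z:
  weight(Z=1) = 1/9
  weight(Z=2) = 1/7
Total weight = 1/9 + 1/7 = 16/63
P(Z=1 | obs) = 1/9 / 16/63 = 7/16
P(Z=2 | obs) = 1/7 / 16/63 = 9/16

P(Z = 1 | obs) = 7/16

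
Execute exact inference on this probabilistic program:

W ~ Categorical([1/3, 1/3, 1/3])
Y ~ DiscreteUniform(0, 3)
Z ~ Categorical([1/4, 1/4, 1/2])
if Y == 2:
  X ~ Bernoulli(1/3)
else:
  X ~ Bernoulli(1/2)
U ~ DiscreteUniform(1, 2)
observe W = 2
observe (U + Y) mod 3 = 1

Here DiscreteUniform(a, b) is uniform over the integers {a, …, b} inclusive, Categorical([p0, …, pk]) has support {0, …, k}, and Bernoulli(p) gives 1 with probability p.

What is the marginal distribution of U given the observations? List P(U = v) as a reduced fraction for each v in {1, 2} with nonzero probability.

P(U=1) = 2/3, P(U=2) = 1/3

Enumerate traces; 18 have nonzero weight after conditioning:
  (W=2, Y=0, Z=0, X=0, U=1) weight 1/192
  (W=2, Y=0, Z=0, X=1, U=1) weight 1/192
  (W=2, Y=0, Z=1, X=0, U=1) weight 1/192
  (W=2, Y=0, Z=1, X=1, U=1) weight 1/192
  (W=2, Y=0, Z=2, X=0, U=1) weight 1/96
  (W=2, Y=0, Z=2, X=1, U=1) weight 1/96
  (W=2, Y=2, Z=0, X=0, U=2) weight 1/144
  (W=2, Y=2, Z=0, X=1, U=2) weight 1/288
  … 10 more
Group by U:
  weight(U=1) = 1/12
  weight(U=2) = 1/24
Total weight = 1/12 + 1/24 = 1/8
P(U=1 | obs) = 1/12 / 1/8 = 2/3
P(U=2 | obs) = 1/24 / 1/8 = 1/3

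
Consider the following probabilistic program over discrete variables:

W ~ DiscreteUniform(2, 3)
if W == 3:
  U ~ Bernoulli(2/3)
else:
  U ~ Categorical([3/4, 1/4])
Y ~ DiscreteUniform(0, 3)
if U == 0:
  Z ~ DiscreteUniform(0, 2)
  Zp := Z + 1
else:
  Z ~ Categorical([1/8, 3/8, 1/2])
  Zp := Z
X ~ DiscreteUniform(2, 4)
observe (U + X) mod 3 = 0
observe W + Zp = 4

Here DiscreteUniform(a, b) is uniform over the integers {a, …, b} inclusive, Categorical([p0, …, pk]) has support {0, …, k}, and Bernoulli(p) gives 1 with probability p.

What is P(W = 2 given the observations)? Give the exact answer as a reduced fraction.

Enumerate traces; 16 have nonzero weight after conditioning:
  (W=2, U=0, Y=0, Z=1, X=3) weight 1/96
  (W=2, U=0, Y=1, Z=1, X=3) weight 1/96
  (W=2, U=0, Y=2, Z=1, X=3) weight 1/96
  (W=2, U=0, Y=3, Z=1, X=3) weight 1/96
  (W=2, U=1, Y=0, Z=2, X=2) weight 1/192
  (W=2, U=1, Y=1, Z=2, X=2) weight 1/192
  (W=2, U=1, Y=2, Z=2, X=2) weight 1/192
  (W=2, U=1, Y=3, Z=2, X=2) weight 1/192
  (W=3, U=0, Y=0, Z=0, X=3) weight 1/216
  … 7 more
Group by W:
  weight(W=2) = 1/16
  weight(W=3) = 13/216
Total weight = 1/16 + 13/216 = 53/432
P(W=2 | obs) = 1/16 / 53/432 = 27/53
P(W=3 | obs) = 13/216 / 53/432 = 26/53

P(W = 2 | obs) = 27/53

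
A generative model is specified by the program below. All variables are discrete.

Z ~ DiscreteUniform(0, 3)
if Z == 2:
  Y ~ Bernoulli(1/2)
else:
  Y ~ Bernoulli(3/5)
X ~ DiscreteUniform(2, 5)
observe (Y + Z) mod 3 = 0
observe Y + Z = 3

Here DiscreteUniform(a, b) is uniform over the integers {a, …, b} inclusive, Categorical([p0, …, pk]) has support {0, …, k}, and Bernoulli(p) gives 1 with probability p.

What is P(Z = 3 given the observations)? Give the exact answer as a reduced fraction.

Enumerate traces; 8 have nonzero weight after conditioning:
  (Z=2, Y=1, X=2) weight 1/32
  (Z=2, Y=1, X=3) weight 1/32
  (Z=2, Y=1, X=4) weight 1/32
  (Z=2, Y=1, X=5) weight 1/32
  (Z=3, Y=0, X=2) weight 1/40
  (Z=3, Y=0, X=3) weight 1/40
  (Z=3, Y=0, X=4) weight 1/40
  (Z=3, Y=0, X=5) weight 1/40
Group by Z:
  weight(Z=2) = 1/8
  weight(Z=3) = 1/10
Total weight = 1/8 + 1/10 = 9/40
P(Z=2 | obs) = 1/8 / 9/40 = 5/9
P(Z=3 | obs) = 1/10 / 9/40 = 4/9

P(Z = 3 | obs) = 4/9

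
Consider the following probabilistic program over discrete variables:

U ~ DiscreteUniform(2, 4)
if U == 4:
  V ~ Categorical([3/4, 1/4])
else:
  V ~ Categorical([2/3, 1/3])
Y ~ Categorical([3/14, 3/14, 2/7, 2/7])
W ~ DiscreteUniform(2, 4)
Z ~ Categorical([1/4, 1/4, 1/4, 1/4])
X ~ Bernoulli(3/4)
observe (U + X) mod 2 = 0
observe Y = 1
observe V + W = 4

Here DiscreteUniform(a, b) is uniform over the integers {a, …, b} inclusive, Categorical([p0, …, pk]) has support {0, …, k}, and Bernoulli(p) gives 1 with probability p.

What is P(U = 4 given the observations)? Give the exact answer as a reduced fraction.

Enumerate traces; 24 have nonzero weight after conditioning:
  (U=2, V=0, Y=1, W=4, Z=0, X=0) weight 1/1008
  (U=2, V=0, Y=1, W=4, Z=1, X=0) weight 1/1008
  (U=2, V=0, Y=1, W=4, Z=2, X=0) weight 1/1008
  (U=2, V=0, Y=1, W=4, Z=3, X=0) weight 1/1008
  (U=2, V=1, Y=1, W=3, Z=0, X=0) weight 1/2016
  (U=2, V=1, Y=1, W=3, Z=1, X=0) weight 1/2016
  (U=2, V=1, Y=1, W=3, Z=2, X=0) weight 1/2016
  (U=2, V=1, Y=1, W=3, Z=3, X=0) weight 1/2016
  (U=3, V=0, Y=1, W=4, Z=0, X=1) weight 1/336
  (U=4, V=0, Y=1, W=4, Z=0, X=0) weight 1/896
  … 14 more
Group by U:
  weight(U=2) = 1/168
  weight(U=3) = 1/56
  weight(U=4) = 1/168
Total weight = 1/168 + 1/56 + 1/168 = 5/168
P(U=2 | obs) = 1/168 / 5/168 = 1/5
P(U=3 | obs) = 1/56 / 5/168 = 3/5
P(U=4 | obs) = 1/168 / 5/168 = 1/5

P(U = 4 | obs) = 1/5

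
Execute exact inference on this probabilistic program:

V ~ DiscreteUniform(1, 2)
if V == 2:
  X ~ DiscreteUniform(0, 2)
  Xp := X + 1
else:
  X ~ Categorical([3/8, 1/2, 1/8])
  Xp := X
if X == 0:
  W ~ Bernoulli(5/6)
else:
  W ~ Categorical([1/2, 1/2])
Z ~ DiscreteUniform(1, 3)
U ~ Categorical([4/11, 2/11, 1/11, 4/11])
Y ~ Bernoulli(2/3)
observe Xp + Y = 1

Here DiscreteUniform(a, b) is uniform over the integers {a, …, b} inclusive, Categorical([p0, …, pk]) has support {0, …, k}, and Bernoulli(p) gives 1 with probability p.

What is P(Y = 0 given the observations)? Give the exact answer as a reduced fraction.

Enumerate traces; 72 have nonzero weight after conditioning:
  (V=1, X=0, W=0, Z=1, U=0, Y=1) weight 1/396
  (V=1, X=0, W=0, Z=1, U=1, Y=1) weight 1/792
  (V=1, X=0, W=0, Z=1, U=2, Y=1) weight 1/1584
  (V=1, X=0, W=0, Z=1, U=3, Y=1) weight 1/396
  (V=1, X=0, W=0, Z=2, U=0, Y=1) weight 1/396
  (V=1, X=0, W=0, Z=2, U=1, Y=1) weight 1/792
  (V=1, X=0, W=0, Z=2, U=2, Y=1) weight 1/1584
  (V=1, X=0, W=0, Z=2, U=3, Y=1) weight 1/396
  (V=1, X=1, W=0, Z=1, U=0, Y=0) weight 1/198
  … 63 more
Group by Y:
  weight(Y=0) = 5/36
  weight(Y=1) = 1/8
Total weight = 5/36 + 1/8 = 19/72
P(Y=0 | obs) = 5/36 / 19/72 = 10/19
P(Y=1 | obs) = 1/8 / 19/72 = 9/19

P(Y = 0 | obs) = 10/19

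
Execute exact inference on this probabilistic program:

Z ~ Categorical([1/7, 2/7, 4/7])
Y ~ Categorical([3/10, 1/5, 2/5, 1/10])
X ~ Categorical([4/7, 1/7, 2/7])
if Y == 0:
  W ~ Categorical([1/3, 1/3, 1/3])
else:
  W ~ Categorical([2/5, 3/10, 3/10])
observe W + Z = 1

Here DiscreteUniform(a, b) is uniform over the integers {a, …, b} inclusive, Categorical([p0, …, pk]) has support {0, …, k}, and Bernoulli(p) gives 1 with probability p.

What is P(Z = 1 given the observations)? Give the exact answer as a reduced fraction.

Enumerate traces; 24 have nonzero weight after conditioning:
  (Z=0, Y=0, X=0, W=1) weight 2/245
  (Z=0, Y=0, X=1, W=1) weight 1/490
  (Z=0, Y=0, X=2, W=1) weight 1/245
  (Z=0, Y=1, X=0, W=1) weight 6/1225
  (Z=0, Y=1, X=1, W=1) weight 3/2450
  (Z=0, Y=1, X=2, W=1) weight 3/1225
  (Z=0, Y=2, X=0, W=1) weight 12/1225
  (Z=0, Y=2, X=1, W=1) weight 3/1225
  (Z=1, Y=0, X=0, W=0) weight 4/245
  … 15 more
Group by Z:
  weight(Z=0) = 31/700
  weight(Z=1) = 19/175
Total weight = 31/700 + 19/175 = 107/700
P(Z=0 | obs) = 31/700 / 107/700 = 31/107
P(Z=1 | obs) = 19/175 / 107/700 = 76/107

P(Z = 1 | obs) = 76/107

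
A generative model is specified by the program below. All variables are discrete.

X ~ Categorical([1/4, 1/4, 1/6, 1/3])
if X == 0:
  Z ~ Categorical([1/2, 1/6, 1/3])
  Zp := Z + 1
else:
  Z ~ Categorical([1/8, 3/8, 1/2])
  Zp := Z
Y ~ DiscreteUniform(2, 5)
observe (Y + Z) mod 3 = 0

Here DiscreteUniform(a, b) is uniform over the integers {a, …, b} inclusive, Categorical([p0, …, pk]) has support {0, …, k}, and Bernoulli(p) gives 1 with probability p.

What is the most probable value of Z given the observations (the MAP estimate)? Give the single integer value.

Enumerate traces; 16 have nonzero weight after conditioning:
  (X=0, Z=0, Y=3) weight 1/32
  (X=0, Z=1, Y=2) weight 1/96
  (X=0, Z=1, Y=5) weight 1/96
  (X=0, Z=2, Y=4) weight 1/48
  (X=1, Z=0, Y=3) weight 1/128
  (X=1, Z=1, Y=2) weight 3/128
  (X=1, Z=1, Y=5) weight 3/128
  (X=1, Z=2, Y=4) weight 1/32
  … 8 more
Group by Z:
  weight(Z=0) = 7/128
  weight(Z=1) = 31/192
  weight(Z=2) = 11/96
Total weight = 7/128 + 31/192 + 11/96 = 127/384
P(Z=0 | obs) = 7/128 / 127/384 = 21/127
P(Z=1 | obs) = 31/192 / 127/384 = 62/127
P(Z=2 | obs) = 11/96 / 127/384 = 44/127
argmax = 1

argmax_v P(Z = v | obs) = 1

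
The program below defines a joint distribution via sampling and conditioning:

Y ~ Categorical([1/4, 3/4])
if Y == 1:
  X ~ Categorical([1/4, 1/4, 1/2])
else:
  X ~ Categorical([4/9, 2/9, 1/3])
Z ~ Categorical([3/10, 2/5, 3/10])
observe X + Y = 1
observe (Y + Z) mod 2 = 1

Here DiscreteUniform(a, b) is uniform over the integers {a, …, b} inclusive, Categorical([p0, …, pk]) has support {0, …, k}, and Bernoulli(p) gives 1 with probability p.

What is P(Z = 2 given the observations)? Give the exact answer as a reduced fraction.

Enumerate traces; 3 have nonzero weight after conditioning:
  (Y=0, X=1, Z=1) weight 1/45
  (Y=1, X=0, Z=0) weight 9/160
  (Y=1, X=0, Z=2) weight 9/160
Group by Z:
  weight(Z=0) = 9/160
  weight(Z=1) = 1/45
  weight(Z=2) = 9/160
Total weight = 9/160 + 1/45 + 9/160 = 97/720
P(Z=0 | obs) = 9/160 / 97/720 = 81/194
P(Z=1 | obs) = 1/45 / 97/720 = 16/97
P(Z=2 | obs) = 9/160 / 97/720 = 81/194

P(Z = 2 | obs) = 81/194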